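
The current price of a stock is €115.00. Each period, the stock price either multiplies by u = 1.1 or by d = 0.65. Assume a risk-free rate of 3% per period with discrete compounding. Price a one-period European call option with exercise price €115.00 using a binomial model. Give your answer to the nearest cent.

Risk-neutral probability p = (1 + 0.03 − 0.65)/(1.1 − 0.65) = 0.3800/0.4500 = 0.8444
Terminal stock prices: S_u = 126.5, S_d = 74.75
Terminal payoffs (S − K): max(11.5, 0) = 11.5, max(-40.25, 0) = 0
Node 0 (S = 115): V_0 = 1/1.03·[0.8444·11.5000 + 0.1556·0.0000] = 9.4283

€9.43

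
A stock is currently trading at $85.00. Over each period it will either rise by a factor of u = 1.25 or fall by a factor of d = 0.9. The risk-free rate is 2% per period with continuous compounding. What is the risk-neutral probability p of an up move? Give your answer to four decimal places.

Risk-neutral probability p = (e^0.02 − 0.9)/(1.25 − 0.9) = 0.1202/0.3500 = 0.3434

p = 0.3434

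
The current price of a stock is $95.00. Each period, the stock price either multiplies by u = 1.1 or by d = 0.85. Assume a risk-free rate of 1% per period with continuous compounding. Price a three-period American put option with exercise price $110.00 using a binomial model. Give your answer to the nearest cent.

$16.96

Risk-neutral probability p = (e^0.01 − 0.85)/(1.1 − 0.85) = 0.1601/0.2500 = 0.6402
Terminal stock prices: S_uuu = 126.4, S_uud = 97.71, S_udd = 75.5, S_ddd = 58.34
Terminal payoffs (K − S): max(-16.45, 0) = 0, max(12.29, 0) = 12.29, max(34.5, 0) = 34.5, max(51.66, 0) = 51.66
Node uu (S = 115): continuation = e^(−0.01)·[0.6402·0.0000 + 0.3598·12.2925] = 4.3788; exercise value = 0.0000 ≤ continuation, so V_uu = 4.3788
Node ud (S = 88.83): continuation = e^(−0.01)·[0.6402·12.2925 + 0.3598·34.4988] = 20.0805; exercise value = 21.1750 > continuation, so V_ud = 21.1750 (exercise)
Node dd (S = 68.64): continuation = e^(−0.01)·[0.6402·34.4988 + 0.3598·51.6581] = 40.2680; exercise value = 41.3625 > continuation, so V_dd = 41.3625 (exercise)
Node u (S = 104.5): continuation = e^(−0.01)·[0.6402·4.3788 + 0.3598·21.1750] = 10.3184; exercise value = 5.5000 ≤ continuation, so V_u = 10.3184
Node d (S = 80.75): continuation = e^(−0.01)·[0.6402·21.1750 + 0.3598·41.3625] = 28.1555; exercise value = 29.2500 > continuation, so V_d = 29.2500 (exercise)
Node 0 (S = 95): continuation = e^(−0.01)·[0.6402·10.3184 + 0.3598·29.2500] = 16.9595; exercise value = 15.0000 ≤ continuation, so V_0 = 16.9595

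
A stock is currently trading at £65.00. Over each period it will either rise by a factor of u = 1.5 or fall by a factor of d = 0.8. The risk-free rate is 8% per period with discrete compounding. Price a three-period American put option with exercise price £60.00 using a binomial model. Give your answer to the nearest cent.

£5.68

Risk-neutral probability p = (1 + 0.08 − 0.8)/(1.5 − 0.8) = 0.2800/0.7000 = 0.4000
Terminal stock prices: S_uuu = 219.4, S_uud = 117, S_udd = 62.4, S_ddd = 33.28
Terminal payoffs (K − S): max(-159.4, 0) = 0, max(-57, 0) = 0, max(-2.4, 0) = 0, max(26.72, 0) = 26.72
Node uu (S = 146.2): continuation = 1/1.08·[0.4000·0.0000 + 0.6000·0.0000] = 0.0000; exercise value = 0.0000 ≤ continuation, so V_uu = 0.0000
Node ud (S = 78): continuation = 1/1.08·[0.4000·0.0000 + 0.6000·0.0000] = 0.0000; exercise value = 0.0000 ≤ continuation, so V_ud = 0.0000
Node dd (S = 41.6): continuation = 1/1.08·[0.4000·0.0000 + 0.6000·26.7200] = 14.8444; exercise value = 18.4000 > continuation, so V_dd = 18.4000 (exercise)
Node u (S = 97.5): continuation = 1/1.08·[0.4000·0.0000 + 0.6000·0.0000] = 0.0000; exercise value = 0.0000 ≤ continuation, so V_u = 0.0000
Node d (S = 52): continuation = 1/1.08·[0.4000·0.0000 + 0.6000·18.4000] = 10.2222; exercise value = 8.0000 ≤ continuation, so V_d = 10.2222
Node 0 (S = 65): continuation = 1/1.08·[0.4000·0.0000 + 0.6000·10.2222] = 5.6790; exercise value = 0.0000 ≤ continuation, so V_0 = 5.6790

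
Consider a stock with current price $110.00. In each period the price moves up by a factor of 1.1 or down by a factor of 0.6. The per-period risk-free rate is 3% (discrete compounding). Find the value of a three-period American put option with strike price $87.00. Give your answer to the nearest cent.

$5.17

Risk-neutral probability p = (1 + 0.03 − 0.6)/(1.1 − 0.6) = 0.4300/0.5000 = 0.8600
Terminal stock prices: S_uuu = 146.4, S_uud = 79.86, S_udd = 43.56, S_ddd = 23.76
Terminal payoffs (K − S): max(-59.41, 0) = 0, max(7.14, 0) = 7.14, max(43.44, 0) = 43.44, max(63.24, 0) = 63.24
Node uu (S = 133.1): continuation = 1/1.03·[0.8600·0.0000 + 0.1400·7.1400] = 0.9705; exercise value = 0.0000 ≤ continuation, so V_uu = 0.9705
Node ud (S = 72.6): continuation = 1/1.03·[0.8600·7.1400 + 0.1400·43.4400] = 11.8660; exercise value = 14.4000 > continuation, so V_ud = 14.4000 (exercise)
Node dd (S = 39.6): continuation = 1/1.03·[0.8600·43.4400 + 0.1400·63.2400] = 44.8660; exercise value = 47.4000 > continuation, so V_dd = 47.4000 (exercise)
Node u (S = 121): continuation = 1/1.03·[0.8600·0.9705 + 0.1400·14.4000] = 2.7676; exercise value = 0.0000 ≤ continuation, so V_u = 2.7676
Node d (S = 66): continuation = 1/1.03·[0.8600·14.4000 + 0.1400·47.4000] = 18.4660; exercise value = 21.0000 > continuation, so V_d = 21.0000 (exercise)
Node 0 (S = 110): continuation = 1/1.03·[0.8600·2.7676 + 0.1400·21.0000] = 5.1652; exercise value = 0.0000 ≤ continuation, so V_0 = 5.1652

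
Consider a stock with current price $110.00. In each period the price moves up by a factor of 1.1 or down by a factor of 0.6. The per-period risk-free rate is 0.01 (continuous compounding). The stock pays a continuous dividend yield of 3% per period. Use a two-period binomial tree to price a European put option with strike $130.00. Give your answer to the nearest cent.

$25.59

Per-period risk-free factor R = e^0.01 = 1.0101; dividend-adjusted growth = e^(0.01−0.03) = 0.9802.
Risk-neutral probability p = (0.9802 − 0.6)/(1.1 − 0.6) = 0.3802/0.5000 = 0.7604
Terminal stock prices: S_uu = 133.1, S_ud = 72.6, S_dd = 39.6
Terminal payoffs (K − S): max(-3.1, 0) = 0, max(57.4, 0) = 57.4, max(90.4, 0) = 90.4
Node u (S = 121): V_u = e^(−0.01)·[0.7604·0.0000 + 0.2396·57.4000] = 13.6163
Node d (S = 66): V_d = e^(−0.01)·[0.7604·57.4000 + 0.2396·90.4000] = 64.6571
Node 0 (S = 110): V_0 = e^(−0.01)·[0.7604·13.6163 + 0.2396·64.6571] = 25.5887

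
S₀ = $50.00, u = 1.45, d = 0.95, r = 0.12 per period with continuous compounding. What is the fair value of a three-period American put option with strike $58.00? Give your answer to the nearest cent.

Risk-neutral probability p = (e^0.12 − 0.95)/(1.45 − 0.95) = 0.1775/0.5000 = 0.3550
Terminal stock prices: S_uuu = 152.4, S_uud = 99.87, S_udd = 65.43, S_ddd = 42.87
Terminal payoffs (K − S): max(-94.43, 0) = 0, max(-41.87, 0) = 0, max(-7.431, 0) = 0, max(15.13, 0) = 15.13
Node uu (S = 105.1): continuation = e^(−0.12)·[0.3550·0.0000 + 0.6450·0.0000] = 0.0000; exercise value = 0.0000 ≤ continuation, so V_uu = 0.0000
Node ud (S = 68.88): continuation = e^(−0.12)·[0.3550·0.0000 + 0.6450·0.0000] = 0.0000; exercise value = 0.0000 ≤ continuation, so V_ud = 0.0000
Node dd (S = 45.12): continuation = e^(−0.12)·[0.3550·0.0000 + 0.6450·15.1313] = 8.6561; exercise value = 12.8750 > continuation, so V_dd = 12.8750 (exercise)
Node u (S = 72.5): continuation = e^(−0.12)·[0.3550·0.0000 + 0.6450·0.0000] = 0.0000; exercise value = 0.0000 ≤ continuation, so V_u = 0.0000
Node d (S = 47.5): continuation = e^(−0.12)·[0.3550·0.0000 + 0.6450·12.8750] = 7.3654; exercise value = 10.5000 > continuation, so V_d = 10.5000 (exercise)
Node 0 (S = 50): continuation = e^(−0.12)·[0.3550·0.0000 + 0.6450·10.5000] = 6.0067; exercise value = 8.0000 > continuation, so V_0 = 8.0000 (exercise)

$8.00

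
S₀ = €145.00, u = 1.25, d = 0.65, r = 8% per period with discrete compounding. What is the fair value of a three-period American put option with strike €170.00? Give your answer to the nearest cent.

€31.58

Risk-neutral probability p = (1 + 0.08 − 0.65)/(1.25 − 0.65) = 0.4300/0.6000 = 0.7167
Terminal stock prices: S_uuu = 283.2, S_uud = 147.3, S_udd = 76.58, S_ddd = 39.82
Terminal payoffs (K − S): max(-113.2, 0) = 0, max(22.73, 0) = 22.73, max(93.42, 0) = 93.42, max(130.2, 0) = 130.2
Node uu (S = 226.6): continuation = 1/1.08·[0.7167·0.0000 + 0.2833·22.7344] = 5.9643; exercise value = 0.0000 ≤ continuation, so V_uu = 5.9643
Node ud (S = 117.8): continuation = 1/1.08·[0.7167·22.7344 + 0.2833·93.4219] = 39.5949; exercise value = 52.1875 > continuation, so V_ud = 52.1875 (exercise)
Node dd (S = 61.26): continuation = 1/1.08·[0.7167·93.4219 + 0.2833·130.1794] = 96.1449; exercise value = 108.7375 > continuation, so V_dd = 108.7375 (exercise)
Node u (S = 181.2): continuation = 1/1.08·[0.7167·5.9643 + 0.2833·52.1875] = 17.6489; exercise value = 0.0000 ≤ continuation, so V_u = 17.6489
Node d (S = 94.25): continuation = 1/1.08·[0.7167·52.1875 + 0.2833·108.7375] = 63.1574; exercise value = 75.7500 > continuation, so V_d = 75.7500 (exercise)
Node 0 (S = 145): continuation = 1/1.08·[0.7167·17.6489 + 0.2833·75.7500] = 31.5842; exercise value = 25.0000 ≤ continuation, so V_0 = 31.5842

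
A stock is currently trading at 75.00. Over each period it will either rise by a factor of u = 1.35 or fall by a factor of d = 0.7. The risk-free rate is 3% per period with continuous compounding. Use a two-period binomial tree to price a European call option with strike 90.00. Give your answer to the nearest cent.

Risk-neutral probability p = (e^0.03 − 0.7)/(1.35 − 0.7) = 0.3305/0.6500 = 0.5084
Terminal stock prices: S_uu = 136.7, S_ud = 70.88, S_dd = 36.75
Terminal payoffs (S − K): max(46.69, 0) = 46.69, max(-19.12, 0) = 0, max(-53.25, 0) = 0
Node u (S = 101.2): V_u = e^(−0.03)·[0.5084·46.6875 + 0.4916·0.0000] = 23.0340
Node d (S = 52.5): V_d = e^(−0.03)·[0.5084·0.0000 + 0.4916·0.0000] = 0.0000
Node 0 (S = 75): V_0 = e^(−0.03)·[0.5084·23.0340 + 0.4916·0.0000] = 11.3642

11.36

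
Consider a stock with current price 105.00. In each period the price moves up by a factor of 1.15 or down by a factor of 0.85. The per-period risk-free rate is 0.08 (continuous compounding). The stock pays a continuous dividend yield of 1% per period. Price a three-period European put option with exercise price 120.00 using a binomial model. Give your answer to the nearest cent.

5.24

Per-period risk-free factor R = e^0.08 = 1.0833; dividend-adjusted growth = e^(0.08−0.01) = 1.0725.
Risk-neutral probability p = (1.0725 − 0.85)/(1.15 − 0.85) = 0.2225/0.3000 = 0.7417
Terminal stock prices: S_uuu = 159.7, S_uud = 118, S_udd = 87.24, S_ddd = 64.48
Terminal payoffs (K − S): max(-39.69, 0) = 0, max(1.967, 0) = 1.967, max(32.76, 0) = 32.76, max(55.52, 0) = 55.52
Node uu (S = 138.9): V_uu = e^(−0.08)·[0.7417·0.0000 + 0.2583·1.9669] = 0.4690
Node ud (S = 102.6): V_ud = e^(−0.08)·[0.7417·1.9669 + 0.2583·32.7581] = 9.1577
Node dd (S = 75.86): V_dd = e^(−0.08)·[0.7417·32.7581 + 0.2583·55.5169] = 35.6663
Node u (S = 120.7): V_u = e^(−0.08)·[0.7417·0.4690 + 0.2583·9.1577] = 2.5047
Node d (S = 89.25): V_d = e^(−0.08)·[0.7417·9.1577 + 0.2583·35.6663] = 14.7745
Node 0 (S = 105): V_0 = e^(−0.08)·[0.7417·2.5047 + 0.2583·14.7745] = 5.2378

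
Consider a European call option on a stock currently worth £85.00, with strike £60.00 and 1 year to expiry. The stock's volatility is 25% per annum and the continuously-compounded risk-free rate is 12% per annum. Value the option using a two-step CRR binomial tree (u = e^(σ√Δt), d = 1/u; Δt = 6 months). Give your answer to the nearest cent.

£31.82

CRR parameters: u = e^(σ√Δt) = e^(0.25·√0.5) = 1.1934, d = 1/u = 0.8380
Per-period rate: rΔt = 0.12·0.5 = 0.06, so R = e^0.06 = 1.0618
Risk-neutral probability p = (e^0.06 − 0.8380)/(1.1934 − 0.8380) = 0.2239/0.3554 = 0.6299
Terminal stock prices: S_uu = 121.1, S_ud = 85, S_dd = 59.69
Terminal payoffs (S − K): max(61.05, 0) = 61.05, max(25, 0) = 25, max(-0.314, 0) = 0
Node u (S = 101.4): V_u = e^(−0.06)·[0.6299·61.0501 + 0.3701·25.0000] = 44.9301
Node d (S = 71.23): V_d = e^(−0.06)·[0.6299·25.0000 + 0.3701·0.0000] = 14.8307
Node 0 (S = 85): V_0 = e^(−0.06)·[0.6299·44.9301 + 0.3701·14.8307] = 31.8229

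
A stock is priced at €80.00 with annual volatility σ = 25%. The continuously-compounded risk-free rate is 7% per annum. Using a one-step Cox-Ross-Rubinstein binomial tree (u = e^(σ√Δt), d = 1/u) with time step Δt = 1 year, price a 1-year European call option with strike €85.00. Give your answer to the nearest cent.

CRR parameters: u = e^(σ√Δt) = e^(0.25·√1) = 1.2840, d = 1/u = 0.7788
Per-period rate: rΔt = 0.07·1 = 0.07, so R = e^0.07 = 1.0725
Risk-neutral probability p = (e^0.07 − 0.7788)/(1.2840 − 0.7788) = 0.2937/0.5052 = 0.5813
Terminal stock prices: S_u = 102.7, S_d = 62.3
Terminal payoffs (S − K): max(17.72, 0) = 17.72, max(-22.7, 0) = 0
Node 0 (S = 80): V_0 = e^(−0.07)·[0.5813·17.7220 + 0.4187·0.0000] = 9.6060

€9.61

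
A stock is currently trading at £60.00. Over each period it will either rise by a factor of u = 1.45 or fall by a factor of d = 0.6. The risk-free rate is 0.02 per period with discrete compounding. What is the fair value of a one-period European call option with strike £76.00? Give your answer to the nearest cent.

£5.33

Risk-neutral probability p = (1 + 0.02 − 0.6)/(1.45 − 0.6) = 0.4200/0.8500 = 0.4941
Terminal stock prices: S_u = 87, S_d = 36
Terminal payoffs (S − K): max(11, 0) = 11, max(-40, 0) = 0
Node 0 (S = 60): V_0 = 1/1.02·[0.4941·11.0000 + 0.5059·0.0000] = 5.3287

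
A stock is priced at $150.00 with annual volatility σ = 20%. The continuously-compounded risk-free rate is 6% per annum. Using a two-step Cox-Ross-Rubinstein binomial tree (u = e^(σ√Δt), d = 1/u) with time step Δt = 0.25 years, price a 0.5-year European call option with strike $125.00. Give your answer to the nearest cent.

CRR parameters: u = e^(σ√Δt) = e^(0.2·√0.25) = 1.1052, d = 1/u = 0.9048
Per-period rate: rΔt = 0.06·0.25 = 0.015, so R = e^0.015 = 1.0151
Risk-neutral probability p = (e^0.015 − 0.9048)/(1.1052 − 0.9048) = 0.1103/0.2003 = 0.5505
Terminal stock prices: S_uu = 183.2, S_ud = 150, S_dd = 122.8
Terminal payoffs (S − K): max(58.21, 0) = 58.21, max(25, 0) = 25, max(-2.19, 0) = 0
Node u (S = 165.8): V_u = e^(−0.015)·[0.5505·58.2104 + 0.4495·25.0000] = 42.6366
Node d (S = 135.7): V_d = e^(−0.015)·[0.5505·25.0000 + 0.4495·0.0000] = 13.5566
Node 0 (S = 150): V_0 = e^(−0.015)·[0.5505·42.6366 + 0.4495·13.5566] = 29.1239

$29.12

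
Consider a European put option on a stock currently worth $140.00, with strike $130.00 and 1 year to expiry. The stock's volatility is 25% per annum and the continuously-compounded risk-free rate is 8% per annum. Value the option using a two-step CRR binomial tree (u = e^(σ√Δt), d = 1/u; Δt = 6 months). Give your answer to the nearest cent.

$5.39

CRR parameters: u = e^(σ√Δt) = e^(0.25·√0.5) = 1.1934, d = 1/u = 0.8380
Per-period rate: rΔt = 0.08·0.5 = 0.04, so R = e^0.04 = 1.0408
Risk-neutral probability p = (e^0.04 − 0.8380)/(1.1934 − 0.8380) = 0.2028/0.3554 = 0.5708
Terminal stock prices: S_uu = 199.4, S_ud = 140, S_dd = 98.31
Terminal payoffs (K − S): max(-69.38, 0) = 0, max(-10, 0) = 0, max(31.69, 0) = 31.69
Node u (S = 167.1): V_u = e^(−0.04)·[0.5708·0.0000 + 0.4292·0.0000] = 0.0000
Node d (S = 117.3): V_d = e^(−0.04)·[0.5708·0.0000 + 0.4292·31.6936] = 13.0710
Node 0 (S = 140): V_0 = e^(−0.04)·[0.5708·0.0000 + 0.4292·13.0710] = 5.3907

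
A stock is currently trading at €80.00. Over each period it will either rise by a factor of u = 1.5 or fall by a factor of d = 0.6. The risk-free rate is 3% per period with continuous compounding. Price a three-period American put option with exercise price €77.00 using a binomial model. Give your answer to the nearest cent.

€20.40

Risk-neutral probability p = (e^0.03 − 0.6)/(1.5 − 0.6) = 0.4305/0.9000 = 0.4783
Terminal stock prices: S_uuu = 270, S_uud = 108, S_udd = 43.2, S_ddd = 17.28
Terminal payoffs (K − S): max(-193, 0) = 0, max(-31, 0) = 0, max(33.8, 0) = 33.8, max(59.72, 0) = 59.72
Node uu (S = 180): continuation = e^(−0.03)·[0.4783·0.0000 + 0.5217·0.0000] = 0.0000; exercise value = 0.0000 ≤ continuation, so V_uu = 0.0000
Node ud (S = 72): continuation = e^(−0.03)·[0.4783·0.0000 + 0.5217·33.8000] = 17.1129; exercise value = 5.0000 ≤ continuation, so V_ud = 17.1129
Node dd (S = 28.8): continuation = e^(−0.03)·[0.4783·33.8000 + 0.5217·59.7200] = 45.9243; exercise value = 48.2000 > continuation, so V_dd = 48.2000 (exercise)
Node u (S = 120): continuation = e^(−0.03)·[0.4783·0.0000 + 0.5217·17.1129] = 8.6642; exercise value = 0.0000 ≤ continuation, so V_u = 8.6642
Node d (S = 48): continuation = e^(−0.03)·[0.4783·17.1129 + 0.5217·48.2000] = 32.3465; exercise value = 29.0000 ≤ continuation, so V_d = 32.3465
Node 0 (S = 80): continuation = e^(−0.03)·[0.4783·8.6642 + 0.5217·32.3465] = 20.3984; exercise value = 0.0000 ≤ continuation, so V_0 = 20.3984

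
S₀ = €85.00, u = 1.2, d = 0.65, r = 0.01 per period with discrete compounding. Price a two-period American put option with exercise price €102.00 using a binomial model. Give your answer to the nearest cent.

€23.90

Risk-neutral probability p = (1 + 0.01 − 0.65)/(1.2 − 0.65) = 0.3600/0.5500 = 0.6545
Terminal stock prices: S_uu = 122.4, S_ud = 66.3, S_dd = 35.91
Terminal payoffs (K − S): max(-20.4, 0) = 0, max(35.7, 0) = 35.7, max(66.09, 0) = 66.09
Node u (S = 102): continuation = 1/1.01·[0.6545·0.0000 + 0.3455·35.7000] = 12.2106; exercise value = 0.0000 ≤ continuation, so V_u = 12.2106
Node d (S = 55.25): continuation = 1/1.01·[0.6545·35.7000 + 0.3455·66.0875] = 45.7401; exercise value = 46.7500 > continuation, so V_d = 46.7500 (exercise)
Node 0 (S = 85): continuation = 1/1.01·[0.6545·12.2106 + 0.3455·46.7500] = 23.9034; exercise value = 17.0000 ≤ continuation, so V_0 = 23.9034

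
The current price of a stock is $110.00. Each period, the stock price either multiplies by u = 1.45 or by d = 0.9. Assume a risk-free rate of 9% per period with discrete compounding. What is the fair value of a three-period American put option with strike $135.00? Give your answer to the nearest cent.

$25.00

Risk-neutral probability p = (1 + 0.09 − 0.9)/(1.45 − 0.9) = 0.1900/0.5500 = 0.3455
Terminal stock prices: S_uuu = 335.3, S_uud = 208.1, S_udd = 129.2, S_ddd = 80.19
Terminal payoffs (K − S): max(-200.3, 0) = 0, max(-73.15, 0) = 0, max(5.805, 0) = 5.805, max(54.81, 0) = 54.81
Node uu (S = 231.3): continuation = 1/1.09·[0.3455·0.0000 + 0.6545·0.0000] = 0.0000; exercise value = 0.0000 ≤ continuation, so V_uu = 0.0000
Node ud (S = 143.6): continuation = 1/1.09·[0.3455·0.0000 + 0.6545·5.8050] = 3.4859; exercise value = 0.0000 ≤ continuation, so V_ud = 3.4859
Node dd (S = 89.1): continuation = 1/1.09·[0.3455·5.8050 + 0.6545·54.8100] = 34.7532; exercise value = 45.9000 > continuation, so V_dd = 45.9000 (exercise)
Node u (S = 159.5): continuation = 1/1.09·[0.3455·0.0000 + 0.6545·3.4859] = 2.0933; exercise value = 0.0000 ≤ continuation, so V_u = 2.0933
Node d (S = 99): continuation = 1/1.09·[0.3455·3.4859 + 0.6545·45.9000] = 28.6678; exercise value = 36.0000 > continuation, so V_d = 36.0000 (exercise)
Node 0 (S = 110): continuation = 1/1.09·[0.3455·2.0933 + 0.6545·36.0000] = 22.2814; exercise value = 25.0000 > continuation, so V_0 = 25.0000 (exercise)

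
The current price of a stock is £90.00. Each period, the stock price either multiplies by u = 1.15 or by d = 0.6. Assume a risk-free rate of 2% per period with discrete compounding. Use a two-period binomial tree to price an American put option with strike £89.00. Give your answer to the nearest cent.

Risk-neutral probability p = (1 + 0.02 − 0.6)/(1.15 − 0.6) = 0.4200/0.5500 = 0.7636
Terminal stock prices: S_uu = 119, S_ud = 62.1, S_dd = 32.4
Terminal payoffs (K − S): max(-30.02, 0) = 0, max(26.9, 0) = 26.9, max(56.6, 0) = 56.6
Node u (S = 103.5): continuation = 1/1.02·[0.7636·0.0000 + 0.2364·26.9000] = 6.2335; exercise value = 0.0000 ≤ continuation, so V_u = 6.2335
Node d (S = 54): continuation = 1/1.02·[0.7636·26.9000 + 0.2364·56.6000] = 33.2549; exercise value = 35.0000 > continuation, so V_d = 35.0000 (exercise)
Node 0 (S = 90): continuation = 1/1.02·[0.7636·6.2335 + 0.2364·35.0000] = 12.7773; exercise value = 0.0000 ≤ continuation, so V_0 = 12.7773

£12.78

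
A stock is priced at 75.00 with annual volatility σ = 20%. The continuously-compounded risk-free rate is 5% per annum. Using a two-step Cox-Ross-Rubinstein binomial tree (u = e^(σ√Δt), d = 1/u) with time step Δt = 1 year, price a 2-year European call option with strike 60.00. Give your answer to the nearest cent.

22.28

CRR parameters: u = e^(σ√Δt) = e^(0.2·√1) = 1.2214, d = 1/u = 0.8187
Per-period rate: rΔt = 0.05·1 = 0.05, so R = e^0.05 = 1.0513
Risk-neutral probability p = (e^0.05 − 0.8187)/(1.2214 − 0.8187) = 0.2325/0.4027 = 0.5775
Terminal stock prices: S_uu = 111.9, S_ud = 75, S_dd = 50.27
Terminal payoffs (S − K): max(51.89, 0) = 51.89, max(15, 0) = 15, max(-9.726, 0) = 0
Node u (S = 91.61): V_u = e^(−0.05)·[0.5775·51.8869 + 0.4225·15.0000] = 34.5314
Node d (S = 61.4): V_d = e^(−0.05)·[0.5775·15.0000 + 0.4225·0.0000] = 8.2399
Node 0 (S = 75): V_0 = e^(−0.05)·[0.5775·34.5314 + 0.4225·8.2399] = 22.2807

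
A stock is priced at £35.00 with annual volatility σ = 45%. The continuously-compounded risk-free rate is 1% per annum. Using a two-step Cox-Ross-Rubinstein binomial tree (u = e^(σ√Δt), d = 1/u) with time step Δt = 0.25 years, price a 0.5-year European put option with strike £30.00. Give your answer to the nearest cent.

CRR parameters: u = e^(σ√Δt) = e^(0.45·√0.25) = 1.2523, d = 1/u = 0.7985
Per-period rate: rΔt = 0.01·0.25 = 0.0025, so R = e^0.0025 = 1.0025
Risk-neutral probability p = (e^0.0025 − 0.7985)/(1.2523 − 0.7985) = 0.2040/0.4538 = 0.4495
Terminal stock prices: S_uu = 54.89, S_ud = 35, S_dd = 22.32
Terminal payoffs (K − S): max(-24.89, 0) = 0, max(-5, 0) = 0, max(7.683, 0) = 7.683
Node u (S = 43.83): V_u = e^(−0.0025)·[0.4495·0.0000 + 0.5505·0.0000] = 0.0000
Node d (S = 27.95): V_d = e^(−0.0025)·[0.4495·0.0000 + 0.5505·7.6830] = 4.2189
Node 0 (S = 35): V_0 = e^(−0.0025)·[0.4495·0.0000 + 0.5505·4.2189] = 2.3167

£2.32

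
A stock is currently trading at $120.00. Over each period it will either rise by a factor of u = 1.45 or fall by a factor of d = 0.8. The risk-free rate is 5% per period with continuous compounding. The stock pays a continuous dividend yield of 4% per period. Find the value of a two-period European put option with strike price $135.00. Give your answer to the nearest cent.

Per-period risk-free factor R = e^0.05 = 1.0513; dividend-adjusted growth = e^(0.05−0.04) = 1.0101.
Risk-neutral probability p = (1.0101 − 0.8)/(1.45 − 0.8) = 0.2101/0.6500 = 0.3232
Terminal stock prices: S_uu = 252.3, S_ud = 139.2, S_dd = 76.8
Terminal payoffs (K − S): max(-117.3, 0) = 0, max(-4.2, 0) = 0, max(58.2, 0) = 58.2
Node u (S = 174): V_u = e^(−0.05)·[0.3232·0.0000 + 0.6768·0.0000] = 0.0000
Node d (S = 96): V_d = e^(−0.05)·[0.3232·0.0000 + 0.6768·58.2000] = 37.4712
Node 0 (S = 120): V_0 = e^(−0.05)·[0.3232·0.0000 + 0.6768·37.4712] = 24.1253

$24.13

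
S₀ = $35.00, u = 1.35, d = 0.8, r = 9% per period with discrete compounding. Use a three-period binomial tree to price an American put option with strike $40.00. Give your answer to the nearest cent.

$6.09

Risk-neutral probability p = (1 + 0.09 − 0.8)/(1.35 − 0.8) = 0.2900/0.5500 = 0.5273
Terminal stock prices: S_uuu = 86.11, S_uud = 51.03, S_udd = 30.24, S_ddd = 17.92
Terminal payoffs (K − S): max(-46.11, 0) = 0, max(-11.03, 0) = 0, max(9.76, 0) = 9.76, max(22.08, 0) = 22.08
Node uu (S = 63.79): continuation = 1/1.09·[0.5273·0.0000 + 0.4727·0.0000] = 0.0000; exercise value = 0.0000 ≤ continuation, so V_uu = 0.0000
Node ud (S = 37.8): continuation = 1/1.09·[0.5273·0.0000 + 0.4727·9.7600] = 4.2329; exercise value = 2.2000 ≤ continuation, so V_ud = 4.2329
Node dd (S = 22.4): continuation = 1/1.09·[0.5273·9.7600 + 0.4727·22.0800] = 14.2972; exercise value = 17.6000 > continuation, so V_dd = 17.6000 (exercise)
Node u (S = 47.25): continuation = 1/1.09·[0.5273·0.0000 + 0.4727·4.2329] = 1.8358; exercise value = 0.0000 ≤ continuation, so V_u = 1.8358
Node d (S = 28): continuation = 1/1.09·[0.5273·4.2329 + 0.4727·17.6000] = 9.6806; exercise value = 12.0000 > continuation, so V_d = 12.0000 (exercise)
Node 0 (S = 35): continuation = 1/1.09·[0.5273·1.8358 + 0.4727·12.0000] = 6.0924; exercise value = 5.0000 ≤ continuation, so V_0 = 6.0924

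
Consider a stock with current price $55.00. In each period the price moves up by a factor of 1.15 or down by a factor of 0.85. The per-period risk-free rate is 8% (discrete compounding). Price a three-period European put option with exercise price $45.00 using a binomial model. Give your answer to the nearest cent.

Risk-neutral probability p = (1 + 0.08 − 0.85)/(1.15 − 0.85) = 0.2300/0.3000 = 0.7667
Terminal stock prices: S_uuu = 83.65, S_uud = 61.83, S_udd = 45.7, S_ddd = 33.78
Terminal payoffs (K − S): max(-38.65, 0) = 0, max(-16.83, 0) = 0, max(-0.6981, 0) = 0, max(11.22, 0) = 11.22
Node uu (S = 72.74): V_uu = 1/1.08·[0.7667·0.0000 + 0.2333·0.0000] = 0.0000
Node ud (S = 53.76): V_ud = 1/1.08·[0.7667·0.0000 + 0.2333·0.0000] = 0.0000
Node dd (S = 39.74): V_dd = 1/1.08·[0.7667·0.0000 + 0.2333·11.2231] = 2.4247
Node u (S = 63.25): V_u = 1/1.08·[0.7667·0.0000 + 0.2333·0.0000] = 0.0000
Node d (S = 46.75): V_d = 1/1.08·[0.7667·0.0000 + 0.2333·2.4247] = 0.5239
Node 0 (S = 55): V_0 = 1/1.08·[0.7667·0.0000 + 0.2333·0.5239] = 0.1132

$0.11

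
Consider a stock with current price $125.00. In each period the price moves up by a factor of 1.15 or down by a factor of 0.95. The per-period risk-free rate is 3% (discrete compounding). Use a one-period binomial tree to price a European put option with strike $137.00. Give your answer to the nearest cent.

Risk-neutral probability p = (1 + 0.03 − 0.95)/(1.15 − 0.95) = 0.0800/0.2000 = 0.4000
Terminal stock prices: S_u = 143.8, S_d = 118.8
Terminal payoffs (K − S): max(-6.75, 0) = 0, max(18.25, 0) = 18.25
Node 0 (S = 125): V_0 = 1/1.03·[0.4000·0.0000 + 0.6000·18.2500] = 10.6311

$10.63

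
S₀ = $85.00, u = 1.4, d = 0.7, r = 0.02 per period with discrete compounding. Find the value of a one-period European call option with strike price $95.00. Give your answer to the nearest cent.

$10.76

Risk-neutral probability p = (1 + 0.02 − 0.7)/(1.4 − 0.7) = 0.3200/0.7000 = 0.4571
Terminal stock prices: S_u = 119, S_d = 59.5
Terminal payoffs (S − K): max(24, 0) = 24, max(-35.5, 0) = 0
Node 0 (S = 85): V_0 = 1/1.02·[0.4571·24.0000 + 0.5429·0.0000] = 10.7563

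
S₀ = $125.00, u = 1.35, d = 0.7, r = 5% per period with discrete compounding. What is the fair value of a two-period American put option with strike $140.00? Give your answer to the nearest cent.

$28.01

Risk-neutral probability p = (1 + 0.05 − 0.7)/(1.35 − 0.7) = 0.3500/0.6500 = 0.5385
Terminal stock prices: S_uu = 227.8, S_ud = 118.1, S_dd = 61.25
Terminal payoffs (K − S): max(-87.81, 0) = 0, max(21.88, 0) = 21.88, max(78.75, 0) = 78.75
Node u (S = 168.8): continuation = 1/1.05·[0.5385·0.0000 + 0.4615·21.8750] = 9.6154; exercise value = 0.0000 ≤ continuation, so V_u = 9.6154
Node d (S = 87.5): continuation = 1/1.05·[0.5385·21.8750 + 0.4615·78.7500] = 45.8333; exercise value = 52.5000 > continuation, so V_d = 52.5000 (exercise)
Node 0 (S = 125): continuation = 1/1.05·[0.5385·9.6154 + 0.4615·52.5000] = 28.0079; exercise value = 15.0000 ≤ continuation, so V_0 = 28.0079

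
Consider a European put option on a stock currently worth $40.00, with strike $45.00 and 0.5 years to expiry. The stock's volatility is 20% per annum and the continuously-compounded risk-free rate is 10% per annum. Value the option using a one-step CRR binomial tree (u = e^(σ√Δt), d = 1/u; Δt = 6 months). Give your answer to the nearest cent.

CRR parameters: u = e^(σ√Δt) = e^(0.2·√0.5) = 1.1519, d = 1/u = 0.8681
Per-period rate: rΔt = 0.1·0.5 = 0.05, so R = e^0.05 = 1.0513
Risk-neutral probability p = (e^0.05 − 0.8681)/(1.1519 − 0.8681) = 0.1831/0.2838 = 0.6454
Terminal stock prices: S_u = 46.08, S_d = 34.72
Terminal payoffs (K − S): max(-1.076, 0) = 0, max(10.28, 0) = 10.28
Node 0 (S = 40): V_0 = e^(−0.05)·[0.6454·0.0000 + 0.3546·10.2751] = 3.4661

$3.47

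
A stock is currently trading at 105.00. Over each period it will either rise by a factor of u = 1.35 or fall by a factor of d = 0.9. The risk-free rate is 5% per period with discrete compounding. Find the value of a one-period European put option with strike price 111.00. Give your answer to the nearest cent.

10.48

Risk-neutral probability p = (1 + 0.05 − 0.9)/(1.35 − 0.9) = 0.1500/0.4500 = 0.3333
Terminal stock prices: S_u = 141.8, S_d = 94.5
Terminal payoffs (K − S): max(-30.75, 0) = 0, max(16.5, 0) = 16.5
Node 0 (S = 105): V_0 = 1/1.05·[0.3333·0.0000 + 0.6667·16.5000] = 10.4762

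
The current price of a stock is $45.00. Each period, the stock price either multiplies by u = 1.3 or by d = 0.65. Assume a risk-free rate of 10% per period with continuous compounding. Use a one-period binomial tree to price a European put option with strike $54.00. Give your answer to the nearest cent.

Risk-neutral probability p = (e^0.1 − 0.65)/(1.3 − 0.65) = 0.4552/0.6500 = 0.7003
Terminal stock prices: S_u = 58.5, S_d = 29.25
Terminal payoffs (K − S): max(-4.5, 0) = 0, max(24.75, 0) = 24.75
Node 0 (S = 45): V_0 = e^(−0.1)·[0.7003·0.0000 + 0.2997·24.7500] = 6.7125

$6.71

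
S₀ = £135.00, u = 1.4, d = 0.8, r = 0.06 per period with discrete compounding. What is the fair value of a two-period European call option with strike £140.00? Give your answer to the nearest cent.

Risk-neutral probability p = (1 + 0.06 − 0.8)/(1.4 − 0.8) = 0.2600/0.6000 = 0.4333
Terminal stock prices: S_uu = 264.6, S_ud = 151.2, S_dd = 86.4
Terminal payoffs (S − K): max(124.6, 0) = 124.6, max(11.2, 0) = 11.2, max(-53.6, 0) = 0
Node u (S = 189): V_u = 1/1.06·[0.4333·124.6000 + 0.5667·11.2000] = 56.9245
Node d (S = 108): V_d = 1/1.06·[0.4333·11.2000 + 0.5667·0.0000] = 4.5786
Node 0 (S = 135): V_0 = 1/1.06·[0.4333·56.9245 + 0.5667·4.5786] = 25.7187

£25.72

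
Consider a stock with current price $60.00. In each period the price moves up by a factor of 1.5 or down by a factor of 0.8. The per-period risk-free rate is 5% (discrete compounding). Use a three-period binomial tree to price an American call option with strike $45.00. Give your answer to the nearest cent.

$24.40

Risk-neutral probability p = (1 + 0.05 − 0.8)/(1.5 − 0.8) = 0.2500/0.7000 = 0.3571
Terminal stock prices: S_uuu = 202.5, S_uud = 108, S_udd = 57.6, S_ddd = 30.72
Terminal payoffs (S − K): max(157.5, 0) = 157.5, max(63, 0) = 63, max(12.6, 0) = 12.6, max(-14.28, 0) = 0
Node uu (S = 135): continuation = 1/1.05·[0.3571·157.5000 + 0.6429·63.0000] = 92.1429; exercise value = 90.0000 ≤ continuation, so V_uu = 92.1429
Node ud (S = 72): continuation = 1/1.05·[0.3571·63.0000 + 0.6429·12.6000] = 29.1429; exercise value = 27.0000 ≤ continuation, so V_ud = 29.1429
Node dd (S = 38.4): continuation = 1/1.05·[0.3571·12.6000 + 0.6429·0.0000] = 4.2857; exercise value = 0.0000 ≤ continuation, so V_dd = 4.2857
Node u (S = 90): continuation = 1/1.05·[0.3571·92.1429 + 0.6429·29.1429] = 49.1837; exercise value = 45.0000 ≤ continuation, so V_u = 49.1837
Node d (S = 48): continuation = 1/1.05·[0.3571·29.1429 + 0.6429·4.2857] = 12.5364; exercise value = 3.0000 ≤ continuation, so V_d = 12.5364
Node 0 (S = 60): continuation = 1/1.05·[0.3571·49.1837 + 0.6429·12.5364] = 24.4045; exercise value = 15.0000 ≤ continuation, so V_0 = 24.4045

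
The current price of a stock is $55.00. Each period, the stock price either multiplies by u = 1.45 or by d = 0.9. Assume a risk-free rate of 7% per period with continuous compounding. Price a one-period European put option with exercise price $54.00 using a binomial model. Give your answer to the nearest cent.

Risk-neutral probability p = (e^0.07 − 0.9)/(1.45 − 0.9) = 0.1725/0.5500 = 0.3137
Terminal stock prices: S_u = 79.75, S_d = 49.5
Terminal payoffs (K − S): max(-25.75, 0) = 0, max(4.5, 0) = 4.5
Node 0 (S = 55): V_0 = e^(−0.07)·[0.3137·0.0000 + 0.6863·4.5000] = 2.8798

$2.88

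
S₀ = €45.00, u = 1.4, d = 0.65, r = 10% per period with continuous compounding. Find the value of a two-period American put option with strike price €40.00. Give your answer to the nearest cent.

Risk-neutral probability p = (e^0.1 − 0.65)/(1.4 − 0.65) = 0.4552/0.7500 = 0.6069
Terminal stock prices: S_uu = 88.2, S_ud = 40.95, S_dd = 19.01
Terminal payoffs (K − S): max(-48.2, 0) = 0, max(-0.95, 0) = 0, max(20.99, 0) = 20.99
Node u (S = 63): continuation = e^(−0.1)·[0.6069·0.0000 + 0.3931·0.0000] = 0.0000; exercise value = 0.0000 ≤ continuation, so V_u = 0.0000
Node d (S = 29.25): continuation = e^(−0.1)·[0.6069·0.0000 + 0.3931·20.9875] = 7.4652; exercise value = 10.7500 > continuation, so V_d = 10.7500 (exercise)
Node 0 (S = 45): continuation = e^(−0.1)·[0.6069·0.0000 + 0.3931·10.7500] = 3.8237; exercise value = 0.0000 ≤ continuation, so V_0 = 3.8237

€3.82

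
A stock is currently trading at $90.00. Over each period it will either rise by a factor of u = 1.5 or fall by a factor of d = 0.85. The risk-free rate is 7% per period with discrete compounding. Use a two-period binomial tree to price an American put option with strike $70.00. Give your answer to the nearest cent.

$1.90

Risk-neutral probability p = (1 + 0.07 − 0.85)/(1.5 − 0.85) = 0.2200/0.6500 = 0.3385
Terminal stock prices: S_uu = 202.5, S_ud = 114.8, S_dd = 65.02
Terminal payoffs (K − S): max(-132.5, 0) = 0, max(-44.75, 0) = 0, max(4.975, 0) = 4.975
Node u (S = 135): continuation = 1/1.07·[0.3385·0.0000 + 0.6615·0.0000] = 0.0000; exercise value = 0.0000 ≤ continuation, so V_u = 0.0000
Node d (S = 76.5): continuation = 1/1.07·[0.3385·0.0000 + 0.6615·4.9750] = 3.0758; exercise value = 0.0000 ≤ continuation, so V_d = 3.0758
Node 0 (S = 90): continuation = 1/1.07·[0.3385·0.0000 + 0.6615·3.0758] = 1.9017; exercise value = 0.0000 ≤ continuation, so V_0 = 1.9017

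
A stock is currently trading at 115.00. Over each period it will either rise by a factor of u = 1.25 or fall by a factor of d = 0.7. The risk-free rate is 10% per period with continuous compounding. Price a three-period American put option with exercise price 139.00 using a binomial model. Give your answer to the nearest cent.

Risk-neutral probability p = (e^0.1 − 0.7)/(1.25 − 0.7) = 0.4052/0.5500 = 0.7367
Terminal stock prices: S_uuu = 224.6, S_uud = 125.8, S_udd = 70.44, S_ddd = 39.44
Terminal payoffs (K − S): max(-85.61, 0) = 0, max(13.22, 0) = 13.22, max(68.56, 0) = 68.56, max(99.56, 0) = 99.56
Node uu (S = 179.7): continuation = e^(−0.1)·[0.7367·0.0000 + 0.2633·13.2188] = 3.1496; exercise value = 0.0000 ≤ continuation, so V_uu = 3.1496
Node ud (S = 100.6): continuation = e^(−0.1)·[0.7367·13.2188 + 0.2633·68.5625] = 25.1474; exercise value = 38.3750 > continuation, so V_ud = 38.3750 (exercise)
Node dd (S = 56.35): continuation = e^(−0.1)·[0.7367·68.5625 + 0.2633·99.5550] = 69.4224; exercise value = 82.6500 > continuation, so V_dd = 82.6500 (exercise)
Node u (S = 143.8): continuation = e^(−0.1)·[0.7367·3.1496 + 0.2633·38.3750] = 11.2429; exercise value = 0.0000 ≤ continuation, so V_u = 11.2429
Node d (S = 80.5): continuation = e^(−0.1)·[0.7367·38.3750 + 0.2633·82.6500] = 45.2724; exercise value = 58.5000 > continuation, so V_d = 58.5000 (exercise)
Node 0 (S = 115): continuation = e^(−0.1)·[0.7367·11.2429 + 0.2633·58.5000] = 21.4328; exercise value = 24.0000 > continuation, so V_0 = 24.0000 (exercise)

24.00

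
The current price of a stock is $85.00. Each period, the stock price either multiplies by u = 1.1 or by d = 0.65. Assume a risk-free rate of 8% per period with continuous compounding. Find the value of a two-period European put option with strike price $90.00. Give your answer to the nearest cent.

$1.84

Risk-neutral probability p = (e^0.08 − 0.65)/(1.1 − 0.65) = 0.4333/0.4500 = 0.9629
Terminal stock prices: S_uu = 102.9, S_ud = 60.78, S_dd = 35.91
Terminal payoffs (K − S): max(-12.85, 0) = 0, max(29.22, 0) = 29.22, max(54.09, 0) = 54.09
Node u (S = 93.5): V_u = e^(−0.08)·[0.9629·0.0000 + 0.0371·29.2250] = 1.0020
Node d (S = 55.25): V_d = e^(−0.08)·[0.9629·29.2250 + 0.0371·54.0875] = 27.8305
Node 0 (S = 85): V_0 = e^(−0.08)·[0.9629·1.0020 + 0.0371·27.8305] = 1.8447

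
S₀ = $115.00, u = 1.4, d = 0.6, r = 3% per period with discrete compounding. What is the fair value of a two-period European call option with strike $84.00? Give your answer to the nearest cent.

$44.41

Risk-neutral probability p = (1 + 0.03 − 0.6)/(1.4 − 0.6) = 0.4300/0.8000 = 0.5375
Terminal stock prices: S_uu = 225.4, S_ud = 96.6, S_dd = 41.4
Terminal payoffs (S − K): max(141.4, 0) = 141.4, max(12.6, 0) = 12.6, max(-42.6, 0) = 0
Node u (S = 161): V_u = 1/1.03·[0.5375·141.4000 + 0.4625·12.6000] = 79.4466
Node d (S = 69): V_d = 1/1.03·[0.5375·12.6000 + 0.4625·0.0000] = 6.5752
Node 0 (S = 115): V_0 = 1/1.03·[0.5375·79.4466 + 0.4625·6.5752] = 44.4113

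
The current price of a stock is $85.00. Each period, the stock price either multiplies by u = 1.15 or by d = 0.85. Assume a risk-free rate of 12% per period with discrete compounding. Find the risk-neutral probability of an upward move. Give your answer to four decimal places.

p = 0.9000

Risk-neutral probability p = (1 + 0.12 − 0.85)/(1.15 − 0.85) = 0.2700/0.3000 = 0.9000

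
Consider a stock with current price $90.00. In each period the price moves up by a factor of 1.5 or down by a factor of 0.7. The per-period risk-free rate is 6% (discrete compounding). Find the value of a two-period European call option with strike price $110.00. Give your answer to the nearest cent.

$16.67

Risk-neutral probability p = (1 + 0.06 − 0.7)/(1.5 − 0.7) = 0.3600/0.8000 = 0.4500
Terminal stock prices: S_uu = 202.5, S_ud = 94.5, S_dd = 44.1
Terminal payoffs (S − K): max(92.5, 0) = 92.5, max(-15.5, 0) = 0, max(-65.9, 0) = 0
Node u (S = 135): V_u = 1/1.06·[0.4500·92.5000 + 0.5500·0.0000] = 39.2689
Node d (S = 63): V_d = 1/1.06·[0.4500·0.0000 + 0.5500·0.0000] = 0.0000
Node 0 (S = 90): V_0 = 1/1.06·[0.4500·39.2689 + 0.5500·0.0000] = 16.6707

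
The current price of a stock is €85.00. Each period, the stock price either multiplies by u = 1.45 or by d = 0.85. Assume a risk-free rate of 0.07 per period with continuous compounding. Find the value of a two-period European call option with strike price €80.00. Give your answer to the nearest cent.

€21.85

Risk-neutral probability p = (e^0.07 − 0.85)/(1.45 − 0.85) = 0.2225/0.6000 = 0.3708
Terminal stock prices: S_uu = 178.7, S_ud = 104.8, S_dd = 61.41
Terminal payoffs (S − K): max(98.71, 0) = 98.71, max(24.76, 0) = 24.76, max(-18.59, 0) = 0
Node u (S = 123.2): V_u = e^(−0.07)·[0.3708·98.7125 + 0.6292·24.7625] = 48.6585
Node d (S = 72.25): V_d = e^(−0.07)·[0.3708·24.7625 + 0.6292·0.0000] = 8.5623
Node 0 (S = 85): V_0 = e^(−0.07)·[0.3708·48.6585 + 0.6292·8.5623] = 21.8477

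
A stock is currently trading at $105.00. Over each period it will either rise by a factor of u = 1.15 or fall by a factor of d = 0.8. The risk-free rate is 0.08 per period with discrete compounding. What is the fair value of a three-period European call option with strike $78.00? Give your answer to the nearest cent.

Risk-neutral probability p = (1 + 0.08 − 0.8)/(1.15 − 0.8) = 0.2800/0.3500 = 0.8000
Terminal stock prices: S_uuu = 159.7, S_uud = 111.1, S_udd = 77.28, S_ddd = 53.76
Terminal payoffs (S − K): max(81.69, 0) = 81.69, max(33.09, 0) = 33.09, max(-0.72, 0) = 0, max(-24.24, 0) = 0
Node uu (S = 138.9): V_uu = 1/1.08·[0.8000·81.6919 + 0.2000·33.0900] = 66.6403
Node ud (S = 96.6): V_ud = 1/1.08·[0.8000·33.0900 + 0.2000·0.0000] = 24.5111
Node dd (S = 67.2): V_dd = 1/1.08·[0.8000·0.0000 + 0.2000·0.0000] = 0.0000
Node u (S = 120.7): V_u = 1/1.08·[0.8000·66.6403 + 0.2000·24.5111] = 53.9023
Node d (S = 84): V_d = 1/1.08·[0.8000·24.5111 + 0.2000·0.0000] = 18.1564
Node 0 (S = 105): V_0 = 1/1.08·[0.8000·53.9023 + 0.2000·18.1564] = 43.2899

$43.29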